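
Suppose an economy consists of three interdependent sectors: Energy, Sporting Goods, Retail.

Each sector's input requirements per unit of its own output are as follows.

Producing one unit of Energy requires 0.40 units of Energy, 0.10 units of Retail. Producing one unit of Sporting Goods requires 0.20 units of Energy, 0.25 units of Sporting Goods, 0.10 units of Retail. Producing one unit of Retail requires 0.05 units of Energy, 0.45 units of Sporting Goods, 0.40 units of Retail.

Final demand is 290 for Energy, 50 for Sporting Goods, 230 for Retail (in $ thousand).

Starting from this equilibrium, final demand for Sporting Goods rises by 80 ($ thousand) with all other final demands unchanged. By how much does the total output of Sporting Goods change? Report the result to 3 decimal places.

Δx_S = 123.344

I − A =
  [   0.60    -0.20    -0.05]
  [   0.00     0.75    -0.45]
  [  -0.10    -0.10     0.60]
Cofactors of I−A, C_ij = (−1)^(i+j)·(minor ij) (rows/columns in the sector order above):
  C_11 = (0.75)(0.60) − (-0.45)(-0.10) = 0.4050
  C_12 = −[(0.00)(0.60) − (-0.45)(-0.10)] = 0.0450
  C_13 = (0.00)(-0.10) − (0.75)(-0.10) = 0.0750
  C_21 = −[(-0.20)(0.60) − (-0.05)(-0.10)] = 0.1250
  C_22 = (0.60)(0.60) − (-0.05)(-0.10) = 0.3550
  C_23 = −[(0.60)(-0.10) − (-0.20)(-0.10)] = 0.0800
  C_31 = (-0.20)(-0.45) − (-0.05)(0.75) = 0.1275
  C_32 = −[(0.60)(-0.45) − (-0.05)(0.00)] = 0.2700
  C_33 = (0.60)(0.75) − (-0.20)(0.00) = 0.4500
det(I−A) = Σ_j (I−A)_1j·C_1j = (0.60)(0.4050) + (-0.20)(0.0450) + (-0.05)(0.0750) = 0.23025
adj(I−A) = Cᵀ =
  [ 0.4050   0.1250   0.1275]
  [ 0.0450   0.3550   0.2700]
  [ 0.0750   0.0800   0.4500]
(I − A)⁻¹ = adj(I−A) / det(I−A) ≈
  [   1.7590     0.5429     0.5537]
  [   0.1954     1.5418     1.1726]
  [   0.3257     0.3474     1.9544]
Δx = (I − A)⁻¹ Δd with Δd having +80 in the Sporting Goods component and 0 elsewhere.
So Δx_S = L_SS · (+80), where L_SS = adj(I−A)_SS / det(I−A) = 0.3550 / 0.23025.
Δx_S = 0.3550 × (+80) / 0.23025 = 28.40 / 0.23025 ≈ 123.344.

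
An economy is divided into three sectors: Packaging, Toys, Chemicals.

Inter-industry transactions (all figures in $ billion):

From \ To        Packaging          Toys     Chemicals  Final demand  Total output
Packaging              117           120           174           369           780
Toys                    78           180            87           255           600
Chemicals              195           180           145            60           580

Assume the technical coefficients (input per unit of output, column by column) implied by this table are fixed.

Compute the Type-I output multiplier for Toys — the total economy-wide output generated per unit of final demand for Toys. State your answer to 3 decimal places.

m_2 = 3.418

Technical coefficients a_ij = z_ij / X_j:
  a_11 = 117/780 = 0.15, a_21 = 78/780 = 0.10, a_31 = 195/780 = 0.25
  a_12 = 120/600 = 0.20, a_22 = 180/600 = 0.30, a_32 = 180/600 = 0.30
  a_13 = 174/580 = 0.30, a_23 = 87/580 = 0.15, a_33 = 145/580 = 0.25
I − A =
  [   0.85    -0.20    -0.30]
  [  -0.10     0.70    -0.15]
  [  -0.25    -0.30     0.75]
Cofactors of I−A, C_ij = (−1)^(i+j)·(minor ij) (rows/columns in the sector order above):
  C_11 = (0.70)(0.75) − (-0.15)(-0.30) = 0.4800
  C_12 = −[(-0.10)(0.75) − (-0.15)(-0.25)] = 0.1125
  C_13 = (-0.10)(-0.30) − (0.70)(-0.25) = 0.2050
  C_21 = −[(-0.20)(0.75) − (-0.30)(-0.30)] = 0.2400
  C_22 = (0.85)(0.75) − (-0.30)(-0.25) = 0.5625
  C_23 = −[(0.85)(-0.30) − (-0.20)(-0.25)] = 0.3050
  C_31 = (-0.20)(-0.15) − (-0.30)(0.70) = 0.2400
  C_32 = −[(0.85)(-0.15) − (-0.30)(-0.10)] = 0.1575
  C_33 = (0.85)(0.70) − (-0.20)(-0.10) = 0.5750
det(I−A) = Σ_j (I−A)_1j·C_1j = (0.85)(0.4800) + (-0.20)(0.1125) + (-0.30)(0.2050) = 0.3240
adj(I−A) = Cᵀ =
  [ 0.4800   0.2400   0.2400]
  [ 0.1125   0.5625   0.1575]
  [ 0.2050   0.3050   0.5750]
(I − A)⁻¹ = adj(I−A) / det(I−A) ≈
  [   1.4815     0.7407     0.7407]
  [   0.3472     1.7361     0.4861]
  [   0.6327     0.9414     1.7747]
The output multiplier for sector j is the column-j sum of the Leontief inverse (I − A)⁻¹ = adj(I−A) / det(I−A).
Column 2 of adj(I−A): (0.2400, 0.5625, 0.3050); det(I−A) = 0.3240.
m_2 = (0.2400 + 0.5625 + 0.3050) / 0.3240 = 1.1075 / 0.3240 ≈ 3.418.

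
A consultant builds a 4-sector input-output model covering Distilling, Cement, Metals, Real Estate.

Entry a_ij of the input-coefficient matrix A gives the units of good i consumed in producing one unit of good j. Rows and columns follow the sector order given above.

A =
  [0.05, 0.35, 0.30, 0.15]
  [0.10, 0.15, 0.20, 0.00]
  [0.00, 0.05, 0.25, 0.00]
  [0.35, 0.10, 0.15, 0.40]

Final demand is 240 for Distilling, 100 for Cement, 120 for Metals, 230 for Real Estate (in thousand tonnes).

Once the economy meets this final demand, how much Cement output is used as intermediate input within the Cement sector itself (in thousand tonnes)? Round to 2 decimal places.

z_22 = 32.78

I − A =
  [   0.95    -0.35    -0.30    -0.15]
  [  -0.10     0.85    -0.20     0.00]
  [   0.00    -0.05     0.75     0.00]
  [  -0.35    -0.10    -0.15     0.60]
Compute the cofactors C_ij = (−1)^(i+j)·(3×3 minor ij) of I−A; the adjugate is their transpose:
adj(I−A) = Cᵀ =
  [ 0.376500   0.178875   0.217125   0.094125]
  [ 0.045000   0.388125   0.123750   0.011250]
  [ 0.003000   0.025875   0.417375   0.000750]
  [ 0.227875   0.175500   0.251625   0.568375]
det(I−A) = Σ_j (I−A)_1j·C_1j = (0.95)(0.376500) + (-0.35)(0.045000) + (-0.30)(0.003000) + (-0.15)(0.227875) = 0.30684375
(I − A)⁻¹ = adj(I−A) / det(I−A) ≈
  [   1.2270     0.5830     0.7076     0.3068]
  [   0.1467     1.2649     0.4033     0.0367]
  [   0.0098     0.0843     1.3602     0.0024]
  [   0.7426     0.5720     0.8200     1.8523]
First solve x = (I − A)⁻¹ d = adj(I−A)·d / det(I−A); in particular x_2 = (0.045000·240 + 0.388125·100 + 0.123750·120 + 0.011250·230) / 0.30684375 = 67.05 / 0.30684375 ≈ 218.5151.
Intermediate flow from 2 to 2: z_22 = a_22 · x_2 = 0.15 × 67.05 / 0.30684375 = 10.0575 / 0.30684375 ≈ 32.78.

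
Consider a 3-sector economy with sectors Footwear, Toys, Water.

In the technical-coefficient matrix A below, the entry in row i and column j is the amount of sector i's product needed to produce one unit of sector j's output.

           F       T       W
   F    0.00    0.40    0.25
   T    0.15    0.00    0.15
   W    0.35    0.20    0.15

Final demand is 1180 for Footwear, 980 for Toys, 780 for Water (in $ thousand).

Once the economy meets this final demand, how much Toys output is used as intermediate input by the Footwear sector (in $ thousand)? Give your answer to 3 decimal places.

z_TF = 365.605

I − A =
  [   1.00    -0.40    -0.25]
  [  -0.15     1.00    -0.15]
  [  -0.35    -0.20     0.85]
Cofactors of I−A, C_ij = (−1)^(i+j)·(minor ij) (rows/columns in the sector order above):
  C_11 = (1.00)(0.85) − (-0.15)(-0.20) = 0.8200
  C_12 = −[(-0.15)(0.85) − (-0.15)(-0.35)] = 0.1800
  C_13 = (-0.15)(-0.20) − (1.00)(-0.35) = 0.3800
  C_21 = −[(-0.40)(0.85) − (-0.25)(-0.20)] = 0.3900
  C_22 = (1.00)(0.85) − (-0.25)(-0.35) = 0.7625
  C_23 = −[(1.00)(-0.20) − (-0.40)(-0.35)] = 0.3400
  C_31 = (-0.40)(-0.15) − (-0.25)(1.00) = 0.3100
  C_32 = −[(1.00)(-0.15) − (-0.25)(-0.15)] = 0.1875
  C_33 = (1.00)(1.00) − (-0.40)(-0.15) = 0.9400
det(I−A) = Σ_j (I−A)_1j·C_1j = (1.00)(0.8200) + (-0.40)(0.1800) + (-0.25)(0.3800) = 0.6530
adj(I−A) = Cᵀ =
  [ 0.8200   0.3900   0.3100]
  [ 0.1800   0.7625   0.1875]
  [ 0.3800   0.3400   0.9400]
(I − A)⁻¹ = adj(I−A) / det(I−A) ≈
  [   1.2557     0.5972     0.4747]
  [   0.2757     1.1677     0.2871]
  [   0.5819     0.5207     1.4395]
First solve x = (I − A)⁻¹ d = adj(I−A)·d / det(I−A); in particular x_F = (0.8200·1180 + 0.3900·980 + 0.3100·780) / 0.6530 = 1591.60 / 0.6530 ≈ 2437.36600.
Intermediate flow from T to F: z_TF = a_TF · x_F = 0.15 × 1591.60 / 0.6530 = 238.74 / 0.6530 ≈ 365.605.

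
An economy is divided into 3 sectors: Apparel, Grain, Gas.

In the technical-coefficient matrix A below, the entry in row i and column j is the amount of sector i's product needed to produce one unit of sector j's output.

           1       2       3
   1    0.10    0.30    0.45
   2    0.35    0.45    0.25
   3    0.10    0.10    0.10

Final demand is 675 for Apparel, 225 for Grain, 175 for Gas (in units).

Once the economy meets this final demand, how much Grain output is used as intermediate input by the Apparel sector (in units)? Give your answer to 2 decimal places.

z_21 = 554.71

I − A =
  [   0.90    -0.30    -0.45]
  [  -0.35     0.55    -0.25]
  [  -0.10    -0.10     0.90]
Cofactors of I−A, C_ij = (−1)^(i+j)·(minor ij) (rows/columns in the sector order above):
  C_11 = (0.55)(0.90) − (-0.25)(-0.10) = 0.4700
  C_12 = −[(-0.35)(0.90) − (-0.25)(-0.10)] = 0.3400
  C_13 = (-0.35)(-0.10) − (0.55)(-0.10) = 0.0900
  C_21 = −[(-0.30)(0.90) − (-0.45)(-0.10)] = 0.3150
  C_22 = (0.90)(0.90) − (-0.45)(-0.10) = 0.7650
  C_23 = −[(0.90)(-0.10) − (-0.30)(-0.10)] = 0.1200
  C_31 = (-0.30)(-0.25) − (-0.45)(0.55) = 0.3225
  C_32 = −[(0.90)(-0.25) − (-0.45)(-0.35)] = 0.3825
  C_33 = (0.90)(0.55) − (-0.30)(-0.35) = 0.3900
det(I−A) = Σ_j (I−A)_1j·C_1j = (0.90)(0.4700) + (-0.30)(0.3400) + (-0.45)(0.0900) = 0.2805
adj(I−A) = Cᵀ =
  [ 0.4700   0.3150   0.3225]
  [ 0.3400   0.7650   0.3825]
  [ 0.0900   0.1200   0.3900]
(I − A)⁻¹ = adj(I−A) / det(I−A) ≈
  [   1.6756     1.1230     1.1497]
  [   1.2121     2.7273     1.3636]
  [   0.3209     0.4278     1.3904]
First solve x = (I − A)⁻¹ d = adj(I−A)·d / det(I−A); in particular x_1 = (0.4700·675 + 0.3150·225 + 0.3225·175) / 0.2805 = 444.5625 / 0.2805 ≈ 1584.8930.
Intermediate flow from 2 to 1: z_21 = a_21 · x_1 = 0.35 × 444.5625 / 0.2805 = 155.596875 / 0.2805 ≈ 554.71.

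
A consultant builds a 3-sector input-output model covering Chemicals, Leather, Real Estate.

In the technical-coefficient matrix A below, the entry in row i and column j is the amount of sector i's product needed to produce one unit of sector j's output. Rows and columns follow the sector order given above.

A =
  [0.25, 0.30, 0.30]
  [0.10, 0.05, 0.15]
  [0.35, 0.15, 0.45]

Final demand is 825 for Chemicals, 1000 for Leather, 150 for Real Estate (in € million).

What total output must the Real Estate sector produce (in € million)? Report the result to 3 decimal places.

x_3 = 2543.239

I − A =
  [   0.75    -0.30    -0.30]
  [  -0.10     0.95    -0.15]
  [  -0.35    -0.15     0.55]
Cofactors of I−A, C_ij = (−1)^(i+j)·(minor ij) (rows/columns in the sector order above):
  C_11 = (0.95)(0.55) − (-0.15)(-0.15) = 0.5000
  C_12 = −[(-0.10)(0.55) − (-0.15)(-0.35)] = 0.1075
  C_13 = (-0.10)(-0.15) − (0.95)(-0.35) = 0.3475
  C_21 = −[(-0.30)(0.55) − (-0.30)(-0.15)] = 0.2100
  C_22 = (0.75)(0.55) − (-0.30)(-0.35) = 0.3075
  C_23 = −[(0.75)(-0.15) − (-0.30)(-0.35)] = 0.2175
  C_31 = (-0.30)(-0.15) − (-0.30)(0.95) = 0.3300
  C_32 = −[(0.75)(-0.15) − (-0.30)(-0.10)] = 0.1425
  C_33 = (0.75)(0.95) − (-0.30)(-0.10) = 0.6825
det(I−A) = Σ_j (I−A)_1j·C_1j = (0.75)(0.5000) + (-0.30)(0.1075) + (-0.30)(0.3475) = 0.2385
adj(I−A) = Cᵀ =
  [ 0.5000   0.2100   0.3300]
  [ 0.1075   0.3075   0.1425]
  [ 0.3475   0.2175   0.6825]
(I − A)⁻¹ = adj(I−A) / det(I−A) ≈
  [   2.0964     0.8805     1.3836]
  [   0.4507     1.2893     0.5975]
  [   1.4570     0.9119     2.8616]
x = (I − A)⁻¹ d = adj(I−A)·d / det(I−A), with det(I−A) = 0.2385:
  x_1 = (0.5000·825 + 0.2100·1000 + 0.3300·150) / 0.2385 = 672.00 / 0.2385 ≈ 2817.610
  x_2 = (0.1075·825 + 0.3075·1000 + 0.1425·150) / 0.2385 = 417.5625 / 0.2385 ≈ 1750.786
  x_3 = (0.3475·825 + 0.2175·1000 + 0.6825·150) / 0.2385 = 606.5625 / 0.2385 ≈ 2543.239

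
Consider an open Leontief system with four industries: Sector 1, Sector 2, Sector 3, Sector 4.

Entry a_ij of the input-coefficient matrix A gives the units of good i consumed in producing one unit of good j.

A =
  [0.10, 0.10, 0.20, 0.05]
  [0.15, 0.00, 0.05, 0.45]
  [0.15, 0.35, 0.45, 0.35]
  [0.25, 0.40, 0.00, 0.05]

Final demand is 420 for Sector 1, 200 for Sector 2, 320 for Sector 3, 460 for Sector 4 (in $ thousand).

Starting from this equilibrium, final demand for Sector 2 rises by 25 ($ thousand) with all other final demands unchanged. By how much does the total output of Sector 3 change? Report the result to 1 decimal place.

Δx_3 = 40.8

I − A =
  [   0.90    -0.10    -0.20    -0.05]
  [  -0.15     1.00    -0.05    -0.45]
  [  -0.15    -0.35     0.55    -0.35]
  [  -0.25    -0.40     0.00     0.95]
Compute the cofactors C_ij = (−1)^(i+j)·(3×3 minor ij) of I−A; the adjugate is their transpose:
adj(I−A) = Cᵀ =
  [ 0.399875   0.157750   0.159750   0.154625]
  [ 0.151750   0.417375   0.093125   0.240000]
  [ 0.313250   0.446875   0.652000   0.468375]
  [ 0.169125   0.217250   0.081250   0.429750]
det(I−A) = Σ_j (I−A)_1j·C_1j = (0.90)(0.399875) + (-0.10)(0.151750) + (-0.20)(0.313250) + (-0.05)(0.169125) = 0.27360625
(I − A)⁻¹ = adj(I−A) / det(I−A) ≈
  [   1.4615     0.5766     0.5839     0.5651]
  [   0.5546     1.5255     0.3404     0.8772]
  [   1.1449     1.6333     2.3830     1.7119]
  [   0.6181     0.7940     0.2970     1.5707]
Δx = (I − A)⁻¹ Δd with Δd having +25 in the Sector 2 component and 0 elsewhere.
So Δx_3 = L_32 · (+25), where L_32 = adj(I−A)_32 / det(I−A) = 0.446875 / 0.27360625.
Δx_3 = 0.446875 × (+25) / 0.27360625 = 11.171875 / 0.27360625 ≈ 40.8.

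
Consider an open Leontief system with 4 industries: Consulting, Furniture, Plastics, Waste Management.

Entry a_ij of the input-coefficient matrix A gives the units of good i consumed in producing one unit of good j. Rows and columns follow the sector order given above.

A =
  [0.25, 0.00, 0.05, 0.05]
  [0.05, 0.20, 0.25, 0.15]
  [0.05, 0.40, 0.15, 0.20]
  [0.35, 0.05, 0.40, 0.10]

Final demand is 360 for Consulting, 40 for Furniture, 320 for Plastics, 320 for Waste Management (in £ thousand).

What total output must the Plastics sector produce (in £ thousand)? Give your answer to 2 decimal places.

I − A =
  [   0.75     0.00    -0.05    -0.05]
  [  -0.05     0.80    -0.25    -0.15]
  [  -0.05    -0.40     0.85    -0.20]
  [  -0.35    -0.05    -0.40     0.90]
Compute the cofactors C_ij = (−1)^(i+j)·(3×3 minor ij) of I−A; the adjugate is their transpose:
adj(I−A) = Cᵀ =
  [ 0.425125   0.028625   0.052250   0.040000]
  [ 0.110625   0.492125   0.215250   0.136000]
  [ 0.131125   0.270625   0.520250   0.168000]
  [ 0.229750   0.158750   0.263500   0.432000]
det(I−A) = Σ_j (I−A)_1j·C_1j = (0.75)(0.425125) + (0.00)(0.110625) + (-0.05)(0.131125) + (-0.05)(0.229750) = 0.3008
(I − A)⁻¹ = adj(I−A) / det(I−A) ≈
  [   1.4133     0.0952     0.1737     0.1330]
  [   0.3678     1.6361     0.7156     0.4521]
  [   0.4359     0.8997     1.7296     0.5585]
  [   0.7638     0.5278     0.8760     1.4362]
x = (I − A)⁻¹ d = adj(I−A)·d / det(I−A), with det(I−A) = 0.3008:
  x_C = (0.425125·360 + 0.028625·40 + 0.052250·320 + 0.040000·320) / 0.3008 = 183.71 / 0.3008 ≈ 610.74
  x_F = (0.110625·360 + 0.492125·40 + 0.215250·320 + 0.136000·320) / 0.3008 = 171.91 / 0.3008 ≈ 571.51
  x_P = (0.131125·360 + 0.270625·40 + 0.520250·320 + 0.168000·320) / 0.3008 = 278.27 / 0.3008 ≈ 925.10
  x_W = (0.229750·360 + 0.158750·40 + 0.263500·320 + 0.432000·320) / 0.3008 = 311.62 / 0.3008 ≈ 1035.97

x_P = 925.10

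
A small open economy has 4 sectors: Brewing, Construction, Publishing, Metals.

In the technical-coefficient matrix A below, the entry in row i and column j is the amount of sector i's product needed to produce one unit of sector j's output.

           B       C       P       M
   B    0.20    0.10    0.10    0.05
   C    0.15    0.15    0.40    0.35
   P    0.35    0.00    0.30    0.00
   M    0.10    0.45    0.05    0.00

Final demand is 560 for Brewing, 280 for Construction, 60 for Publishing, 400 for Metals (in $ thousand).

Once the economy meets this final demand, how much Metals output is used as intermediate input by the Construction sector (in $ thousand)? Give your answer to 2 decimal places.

I − A =
  [   0.80    -0.10    -0.10    -0.05]
  [  -0.15     0.85    -0.40    -0.35]
  [  -0.35     0.00     0.70     0.00]
  [  -0.10    -0.45    -0.05     1.00]
Compute the cofactors C_ij = (−1)^(i+j)·(3×3 minor ij) of I−A; the adjugate is their transpose:
adj(I−A) = Cᵀ =
  [ 0.484750   0.085750   0.122125   0.054250]
  [ 0.275625   0.520625   0.350875   0.196000]
  [ 0.242375   0.042875   0.527875   0.027125]
  [ 0.184625   0.245000   0.196500   0.421750]
det(I−A) = Σ_j (I−A)_1j·C_1j = (0.80)(0.484750) + (-0.10)(0.275625) + (-0.10)(0.242375) + (-0.05)(0.184625) = 0.32676875
(I − A)⁻¹ = adj(I−A) / det(I−A) ≈
  [   1.4835     0.2624     0.3737     0.1660]
  [   0.8435     1.5933     1.0738     0.5998]
  [   0.7417     0.1312     1.6154     0.0830]
  [   0.5650     0.7498     0.6013     1.2907]
First solve x = (I − A)⁻¹ d = adj(I−A)·d / det(I−A); in particular x_C = (0.275625·560 + 0.520625·280 + 0.350875·60 + 0.196000·400) / 0.32676875 = 399.5775 / 0.32676875 ≈ 1222.8143.
Intermediate flow from M to C: z_MC = a_MC · x_C = 0.45 × 399.5775 / 0.32676875 = 179.809875 / 0.32676875 ≈ 550.27.

z_MC = 550.27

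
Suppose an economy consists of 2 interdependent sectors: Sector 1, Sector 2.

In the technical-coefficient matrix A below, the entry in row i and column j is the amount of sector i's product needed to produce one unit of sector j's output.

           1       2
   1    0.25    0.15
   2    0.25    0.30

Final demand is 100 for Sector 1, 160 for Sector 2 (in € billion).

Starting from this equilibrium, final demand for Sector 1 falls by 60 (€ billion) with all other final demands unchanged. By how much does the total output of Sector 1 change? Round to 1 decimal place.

Δx_1 = -86.2

I − A =
  [   0.75    -0.15]
  [  -0.25     0.70]
det(I−A) = (0.75)(0.70) − (-0.15)(-0.25) = 0.4875
adj(I−A) = [[0.70, 0.15], [0.25, 0.75]]
(I − A)⁻¹ = adj(I−A) / det(I−A) ≈
  [   1.4359     0.3077]
  [   0.5128     1.5385]
Δx = (I − A)⁻¹ Δd with Δd having -60 in the Sector 1 component and 0 elsewhere.
So Δx_1 = L_11 · (-60), where L_11 = adj(I−A)_11 / det(I−A) = 0.70 / 0.4875.
Δx_1 = 0.70 × (-60) / 0.4875 = -42.00 / 0.4875 ≈ -86.2.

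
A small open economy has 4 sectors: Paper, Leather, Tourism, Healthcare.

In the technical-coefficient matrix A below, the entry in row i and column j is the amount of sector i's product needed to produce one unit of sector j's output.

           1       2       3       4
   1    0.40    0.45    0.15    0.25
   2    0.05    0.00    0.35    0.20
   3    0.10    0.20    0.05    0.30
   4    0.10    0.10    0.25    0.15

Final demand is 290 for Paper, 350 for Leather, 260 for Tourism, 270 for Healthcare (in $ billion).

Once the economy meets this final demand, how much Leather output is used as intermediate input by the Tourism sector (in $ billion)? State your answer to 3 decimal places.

I − A =
  [   0.60    -0.45    -0.15    -0.25]
  [  -0.05     1.00    -0.35    -0.20]
  [  -0.10    -0.20     0.95    -0.30]
  [  -0.10    -0.10    -0.25     0.85]
Compute the cofactors C_ij = (−1)^(i+j)·(3×3 minor ij) of I−A; the adjugate is their transpose:
adj(I−A) = Cᵀ =
  [ 0.633500   0.395875   0.352125   0.403750]
  [ 0.100875   0.392250   0.212250   0.196875]
  [ 0.127000   0.169250   0.443625   0.233750]
  [ 0.123750   0.142500   0.196875   0.474375]
det(I−A) = Σ_j (I−A)_1j·C_1j = (0.60)(0.633500) + (-0.45)(0.100875) + (-0.15)(0.127000) + (-0.25)(0.123750) = 0.28471875
(I − A)⁻¹ = adj(I−A) / det(I−A) ≈
  [   2.2250     1.3904     1.2367     1.4181]
  [   0.3543     1.3777     0.7455     0.6915]
  [   0.4461     0.5944     1.5581     0.8210]
  [   0.4346     0.5005     0.6915     1.6661]
First solve x = (I − A)⁻¹ d = adj(I−A)·d / det(I−A); in particular x_3 = (0.127000·290 + 0.169250·350 + 0.443625·260 + 0.233750·270) / 0.28471875 = 274.5225 / 0.28471875 ≈ 964.18834.
Intermediate flow from 2 to 3: z_23 = a_23 · x_3 = 0.35 × 274.5225 / 0.28471875 = 96.082875 / 0.28471875 ≈ 337.466.

z_23 = 337.466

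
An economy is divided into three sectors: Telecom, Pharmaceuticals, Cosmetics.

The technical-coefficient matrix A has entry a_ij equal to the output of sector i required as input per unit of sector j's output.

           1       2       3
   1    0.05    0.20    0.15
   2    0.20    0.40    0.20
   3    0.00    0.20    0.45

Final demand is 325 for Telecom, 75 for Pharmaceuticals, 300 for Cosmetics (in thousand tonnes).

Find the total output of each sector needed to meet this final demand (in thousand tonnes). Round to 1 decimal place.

x_1 = 580.8, x_2 = 569.4, x_3 = 752.5

I − A =
  [   0.95    -0.20    -0.15]
  [  -0.20     0.60    -0.20]
  [   0.00    -0.20     0.55]
Cofactors of I−A, C_ij = (−1)^(i+j)·(minor ij) (rows/columns in the sector order above):
  C_11 = (0.60)(0.55) − (-0.20)(-0.20) = 0.2900
  C_12 = −[(-0.20)(0.55) − (-0.20)(0.00)] = 0.1100
  C_13 = (-0.20)(-0.20) − (0.60)(0.00) = 0.0400
  C_21 = −[(-0.20)(0.55) − (-0.15)(-0.20)] = 0.1400
  C_22 = (0.95)(0.55) − (-0.15)(0.00) = 0.5225
  C_23 = −[(0.95)(-0.20) − (-0.20)(0.00)] = 0.1900
  C_31 = (-0.20)(-0.20) − (-0.15)(0.60) = 0.1300
  C_32 = −[(0.95)(-0.20) − (-0.15)(-0.20)] = 0.2200
  C_33 = (0.95)(0.60) − (-0.20)(-0.20) = 0.5300
det(I−A) = Σ_j (I−A)_1j·C_1j = (0.95)(0.2900) + (-0.20)(0.1100) + (-0.15)(0.0400) = 0.2475
adj(I−A) = Cᵀ =
  [ 0.2900   0.1400   0.1300]
  [ 0.1100   0.5225   0.2200]
  [ 0.0400   0.1900   0.5300]
(I − A)⁻¹ = adj(I−A) / det(I−A) ≈
  [   1.1717     0.5657     0.5253]
  [   0.4444     2.1111     0.8889]
  [   0.1616     0.7677     2.1414]
x = (I − A)⁻¹ d = adj(I−A)·d / det(I−A), with det(I−A) = 0.2475:
  x_1 = (0.2900·325 + 0.1400·75 + 0.1300·300) / 0.2475 = 143.75 / 0.2475 ≈ 580.8
  x_2 = (0.1100·325 + 0.5225·75 + 0.2200·300) / 0.2475 = 140.9375 / 0.2475 ≈ 569.4
  x_3 = (0.0400·325 + 0.1900·75 + 0.5300·300) / 0.2475 = 186.25 / 0.2475 ≈ 752.5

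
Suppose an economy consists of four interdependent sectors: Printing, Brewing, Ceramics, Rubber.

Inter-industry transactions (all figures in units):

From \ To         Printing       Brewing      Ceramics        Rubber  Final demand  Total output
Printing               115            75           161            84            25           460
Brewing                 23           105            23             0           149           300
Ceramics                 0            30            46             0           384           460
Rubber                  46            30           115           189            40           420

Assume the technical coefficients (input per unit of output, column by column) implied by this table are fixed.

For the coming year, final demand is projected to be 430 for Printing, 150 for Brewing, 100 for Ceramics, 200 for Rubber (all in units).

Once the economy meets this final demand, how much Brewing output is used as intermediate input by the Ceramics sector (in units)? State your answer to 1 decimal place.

Technical coefficients a_ij = z_ij / X_j:
  a_PP = 115/460 = 0.25, a_BP = 23/460 = 0.05, a_CP = 0/460 = 0.00, a_RP = 46/460 = 0.10
  a_PB = 75/300 = 0.25, a_BB = 105/300 = 0.35, a_CB = 30/300 = 0.10, a_RB = 30/300 = 0.10
  a_PC = 161/460 = 0.35, a_BC = 23/460 = 0.05, a_CC = 46/460 = 0.10, a_RC = 115/460 = 0.25
  a_PR = 84/420 = 0.20, a_BR = 0/420 = 0.00, a_CR = 0/420 = 0.00, a_RR = 189/420 = 0.45
I − A =
  [   0.75    -0.25    -0.35    -0.20]
  [  -0.05     0.65    -0.05     0.00]
  [   0.00    -0.10     0.90     0.00]
  [  -0.10    -0.10    -0.25     0.55]
Compute the cofactors C_ij = (−1)^(i+j)·(3×3 minor ij) of I−A; the adjugate is their transpose:
adj(I−A) = Cᵀ =
  [ 0.31900   0.16600   0.16550   0.11600]
  [ 0.02475   0.35325   0.03175   0.00900]
  [ 0.00275   0.03925   0.24725   0.00100]
  [ 0.06375   0.11225   0.14825   0.42200]
det(I−A) = Σ_j (I−A)_1j·C_1j = (0.75)(0.31900) + (-0.25)(0.02475) + (-0.35)(0.00275) + (-0.20)(0.06375) = 0.21935
(I − A)⁻¹ = adj(I−A) / det(I−A) ≈
  [   1.4543     0.7568     0.7545     0.5288]
  [   0.1128     1.6104     0.1447     0.0410]
  [   0.0125     0.1789     1.1272     0.0046]
  [   0.2906     0.5117     0.6759     1.9239]
First solve x = (I − A)⁻¹ d = adj(I−A)·d / det(I−A); in particular x_C = (0.00275·430 + 0.03925·150 + 0.24725·100 + 0.00100·200) / 0.21935 = 31.995 / 0.21935 ≈ 145.863.
Intermediate flow from B to C: z_BC = a_BC · x_C = 0.05 × 31.995 / 0.21935 = 1.59975 / 0.21935 ≈ 7.3.

z_BC = 7.3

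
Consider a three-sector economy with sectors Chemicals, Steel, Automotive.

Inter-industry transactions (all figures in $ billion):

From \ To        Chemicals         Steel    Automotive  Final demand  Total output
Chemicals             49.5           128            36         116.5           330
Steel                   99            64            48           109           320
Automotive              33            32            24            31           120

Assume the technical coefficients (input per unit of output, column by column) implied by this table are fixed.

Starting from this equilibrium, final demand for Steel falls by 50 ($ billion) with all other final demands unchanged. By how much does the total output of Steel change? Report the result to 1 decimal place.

Technical coefficients a_ij = z_ij / X_j:
  a_11 = 49.5/330 = 0.15, a_21 = 99/330 = 0.30, a_31 = 33/330 = 0.10
  a_12 = 128/320 = 0.40, a_22 = 64/320 = 0.20, a_32 = 32/320 = 0.10
  a_13 = 36/120 = 0.30, a_23 = 48/120 = 0.40, a_33 = 24/120 = 0.20
I − A =
  [   0.85    -0.40    -0.30]
  [  -0.30     0.80    -0.40]
  [  -0.10    -0.10     0.80]
Cofactors of I−A, C_ij = (−1)^(i+j)·(minor ij) (rows/columns in the sector order above):
  C_11 = (0.80)(0.80) − (-0.40)(-0.10) = 0.6000
  C_12 = −[(-0.30)(0.80) − (-0.40)(-0.10)] = 0.2800
  C_13 = (-0.30)(-0.10) − (0.80)(-0.10) = 0.1100
  C_21 = −[(-0.40)(0.80) − (-0.30)(-0.10)] = 0.3500
  C_22 = (0.85)(0.80) − (-0.30)(-0.10) = 0.6500
  C_23 = −[(0.85)(-0.10) − (-0.40)(-0.10)] = 0.1250
  C_31 = (-0.40)(-0.40) − (-0.30)(0.80) = 0.4000
  C_32 = −[(0.85)(-0.40) − (-0.30)(-0.30)] = 0.4300
  C_33 = (0.85)(0.80) − (-0.40)(-0.30) = 0.5600
det(I−A) = Σ_j (I−A)_1j·C_1j = (0.85)(0.6000) + (-0.40)(0.2800) + (-0.30)(0.1100) = 0.3650
adj(I−A) = Cᵀ =
  [ 0.6000   0.3500   0.4000]
  [ 0.2800   0.6500   0.4300]
  [ 0.1100   0.1250   0.5600]
(I − A)⁻¹ = adj(I−A) / det(I−A) ≈
  [   1.6438     0.9589     1.0959]
  [   0.7671     1.7808     1.1781]
  [   0.3014     0.3425     1.5342]
Δx = (I − A)⁻¹ Δd with Δd having -50 in the Steel component and 0 elsewhere.
So Δx_2 = L_22 · (-50), where L_22 = adj(I−A)_22 / det(I−A) = 0.6500 / 0.3650.
Δx_2 = 0.6500 × (-50) / 0.3650 = -32.50 / 0.3650 ≈ -89.0.

Δx_2 = -89.0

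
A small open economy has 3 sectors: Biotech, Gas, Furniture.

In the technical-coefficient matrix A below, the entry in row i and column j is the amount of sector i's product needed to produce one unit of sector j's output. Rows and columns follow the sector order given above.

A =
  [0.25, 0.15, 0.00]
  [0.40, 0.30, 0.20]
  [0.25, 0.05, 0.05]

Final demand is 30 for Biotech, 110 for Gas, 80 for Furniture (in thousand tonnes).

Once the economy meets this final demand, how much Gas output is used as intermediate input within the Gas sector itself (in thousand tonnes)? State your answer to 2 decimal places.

z_GG = 72.60

I − A =
  [   0.75    -0.15     0.00]
  [  -0.40     0.70    -0.20]
  [  -0.25    -0.05     0.95]
Cofactors of I−A, C_ij = (−1)^(i+j)·(minor ij) (rows/columns in the sector order above):
  C_11 = (0.70)(0.95) − (-0.20)(-0.05) = 0.6550
  C_12 = −[(-0.40)(0.95) − (-0.20)(-0.25)] = 0.4300
  C_13 = (-0.40)(-0.05) − (0.70)(-0.25) = 0.1950
  C_21 = −[(-0.15)(0.95) − (0.00)(-0.05)] = 0.1425
  C_22 = (0.75)(0.95) − (0.00)(-0.25) = 0.7125
  C_23 = −[(0.75)(-0.05) − (-0.15)(-0.25)] = 0.0750
  C_31 = (-0.15)(-0.20) − (0.00)(0.70) = 0.0300
  C_32 = −[(0.75)(-0.20) − (0.00)(-0.40)] = 0.1500
  C_33 = (0.75)(0.70) − (-0.15)(-0.40) = 0.4650
det(I−A) = Σ_j (I−A)_1j·C_1j = (0.75)(0.6550) + (-0.15)(0.4300) + (0.00)(0.1950) = 0.42675
adj(I−A) = Cᵀ =
  [ 0.6550   0.1425   0.0300]
  [ 0.4300   0.7125   0.1500]
  [ 0.1950   0.0750   0.4650]
(I − A)⁻¹ = adj(I−A) / det(I−A) ≈
  [   1.5349     0.3339     0.0703]
  [   1.0076     1.6696     0.3515]
  [   0.4569     0.1757     1.0896]
First solve x = (I − A)⁻¹ d = adj(I−A)·d / det(I−A); in particular x_G = (0.4300·30 + 0.7125·110 + 0.1500·80) / 0.42675 = 103.275 / 0.42675 ≈ 242.0035.
Intermediate flow from G to G: z_GG = a_GG · x_G = 0.30 × 103.275 / 0.42675 = 30.9825 / 0.42675 ≈ 72.60.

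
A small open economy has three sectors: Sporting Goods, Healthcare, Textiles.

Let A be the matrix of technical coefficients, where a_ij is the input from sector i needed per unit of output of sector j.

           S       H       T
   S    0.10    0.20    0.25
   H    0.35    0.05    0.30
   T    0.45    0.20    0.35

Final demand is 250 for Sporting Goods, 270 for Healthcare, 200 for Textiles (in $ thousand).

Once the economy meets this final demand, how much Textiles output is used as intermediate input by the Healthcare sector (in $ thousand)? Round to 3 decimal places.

I − A =
  [   0.90    -0.20    -0.25]
  [  -0.35     0.95    -0.30]
  [  -0.45    -0.20     0.65]
Cofactors of I−A, C_ij = (−1)^(i+j)·(minor ij) (rows/columns in the sector order above):
  C_11 = (0.95)(0.65) − (-0.30)(-0.20) = 0.5575
  C_12 = −[(-0.35)(0.65) − (-0.30)(-0.45)] = 0.3625
  C_13 = (-0.35)(-0.20) − (0.95)(-0.45) = 0.4975
  C_21 = −[(-0.20)(0.65) − (-0.25)(-0.20)] = 0.1800
  C_22 = (0.90)(0.65) − (-0.25)(-0.45) = 0.4725
  C_23 = −[(0.90)(-0.20) − (-0.20)(-0.45)] = 0.2700
  C_31 = (-0.20)(-0.30) − (-0.25)(0.95) = 0.2975
  C_32 = −[(0.90)(-0.30) − (-0.25)(-0.35)] = 0.3575
  C_33 = (0.90)(0.95) − (-0.20)(-0.35) = 0.7850
det(I−A) = Σ_j (I−A)_1j·C_1j = (0.90)(0.5575) + (-0.20)(0.3625) + (-0.25)(0.4975) = 0.304875
adj(I−A) = Cᵀ =
  [ 0.5575   0.1800   0.2975]
  [ 0.3625   0.4725   0.3575]
  [ 0.4975   0.2700   0.7850]
(I − A)⁻¹ = adj(I−A) / det(I−A) ≈
  [   1.8286     0.5904     0.9758]
  [   1.1890     1.5498     1.1726]
  [   1.6318     0.8856     2.5748]
First solve x = (I − A)⁻¹ d = adj(I−A)·d / det(I−A); in particular x_H = (0.3625·250 + 0.4725·270 + 0.3575·200) / 0.304875 = 289.70 / 0.304875 ≈ 950.22550.
Intermediate flow from T to H: z_TH = a_TH · x_H = 0.20 × 289.70 / 0.304875 = 57.94 / 0.304875 ≈ 190.045.

z_TH = 190.045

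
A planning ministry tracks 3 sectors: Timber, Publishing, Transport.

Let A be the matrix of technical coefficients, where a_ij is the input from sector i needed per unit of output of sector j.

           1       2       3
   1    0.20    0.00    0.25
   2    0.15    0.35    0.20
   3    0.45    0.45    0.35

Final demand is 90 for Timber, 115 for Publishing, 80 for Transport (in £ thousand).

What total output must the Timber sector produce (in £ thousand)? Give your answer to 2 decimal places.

I − A =
  [   0.80     0.00    -0.25]
  [  -0.15     0.65    -0.20]
  [  -0.45    -0.45     0.65]
Cofactors of I−A, C_ij = (−1)^(i+j)·(minor ij) (rows/columns in the sector order above):
  C_11 = (0.65)(0.65) − (-0.20)(-0.45) = 0.3325
  C_12 = −[(-0.15)(0.65) − (-0.20)(-0.45)] = 0.1875
  C_13 = (-0.15)(-0.45) − (0.65)(-0.45) = 0.3600
  C_21 = −[(0.00)(0.65) − (-0.25)(-0.45)] = 0.1125
  C_22 = (0.80)(0.65) − (-0.25)(-0.45) = 0.4075
  C_23 = −[(0.80)(-0.45) − (0.00)(-0.45)] = 0.3600
  C_31 = (0.00)(-0.20) − (-0.25)(0.65) = 0.1625
  C_32 = −[(0.80)(-0.20) − (-0.25)(-0.15)] = 0.1975
  C_33 = (0.80)(0.65) − (0.00)(-0.15) = 0.5200
det(I−A) = Σ_j (I−A)_1j·C_1j = (0.80)(0.3325) + (0.00)(0.1875) + (-0.25)(0.3600) = 0.1760
adj(I−A) = Cᵀ =
  [ 0.3325   0.1125   0.1625]
  [ 0.1875   0.4075   0.1975]
  [ 0.3600   0.3600   0.5200]
(I − A)⁻¹ = adj(I−A) / det(I−A) ≈
  [   1.8892     0.6392     0.9233]
  [   1.0653     2.3153     1.1222]
  [   2.0455     2.0455     2.9545]
x = (I − A)⁻¹ d = adj(I−A)·d / det(I−A), with det(I−A) = 0.1760:
  x_1 = (0.3325·90 + 0.1125·115 + 0.1625·80) / 0.1760 = 55.8625 / 0.1760 ≈ 317.40
  x_2 = (0.1875·90 + 0.4075·115 + 0.1975·80) / 0.1760 = 79.5375 / 0.1760 ≈ 451.92
  x_3 = (0.3600·90 + 0.3600·115 + 0.5200·80) / 0.1760 = 115.40 / 0.1760 ≈ 655.68

x_1 = 317.40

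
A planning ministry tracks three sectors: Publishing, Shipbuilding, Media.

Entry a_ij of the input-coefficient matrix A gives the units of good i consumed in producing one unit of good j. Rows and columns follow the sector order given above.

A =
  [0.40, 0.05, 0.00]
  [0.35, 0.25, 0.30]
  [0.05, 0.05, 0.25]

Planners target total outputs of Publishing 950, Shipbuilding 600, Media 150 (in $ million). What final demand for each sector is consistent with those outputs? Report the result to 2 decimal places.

I − A =
  [   0.60    -0.05     0.00]
  [  -0.35     0.75    -0.30]
  [  -0.05    -0.05     0.75]
d = (I − A) x:
  d_1 = (+0.60)·950 + (-0.05)·600 + (+0.00)·150 = 540.00
  d_2 = (-0.35)·950 + (+0.75)·600 + (-0.30)·150 = 72.50
  d_3 = (-0.05)·950 + (-0.05)·600 + (+0.75)·150 = 35.00

d_1 = 540.00, d_2 = 72.50, d_3 = 35.00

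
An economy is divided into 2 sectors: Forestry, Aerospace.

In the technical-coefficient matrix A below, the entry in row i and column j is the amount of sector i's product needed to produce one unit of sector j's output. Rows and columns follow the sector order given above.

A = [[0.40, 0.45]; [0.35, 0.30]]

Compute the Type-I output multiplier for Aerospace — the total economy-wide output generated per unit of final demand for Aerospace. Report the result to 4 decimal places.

m_2 = 4.0000

I − A =
  [   0.60    -0.45]
  [  -0.35     0.70]
det(I−A) = (0.60)(0.70) − (-0.45)(-0.35) = 0.2625
adj(I−A) = [[0.70, 0.45], [0.35, 0.60]]
(I − A)⁻¹ = adj(I−A) / det(I−A) ≈
  [   2.66667     1.71429]
  [   1.33333     2.28571]
The output multiplier for sector j is the column-j sum of the Leontief inverse (I − A)⁻¹ = adj(I−A) / det(I−A).
Column 2 of adj(I−A): (0.45, 0.60); det(I−A) = 0.2625.
m_2 = (0.45 + 0.60) / 0.2625 = 1.05 / 0.2625 = 4.0000.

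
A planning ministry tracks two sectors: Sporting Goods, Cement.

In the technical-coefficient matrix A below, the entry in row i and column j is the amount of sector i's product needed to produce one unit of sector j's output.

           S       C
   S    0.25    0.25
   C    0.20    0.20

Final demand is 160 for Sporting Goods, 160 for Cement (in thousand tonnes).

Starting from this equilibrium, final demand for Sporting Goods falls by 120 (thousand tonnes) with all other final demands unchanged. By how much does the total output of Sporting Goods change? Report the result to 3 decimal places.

Δx_S = -174.545

I − A =
  [   0.75    -0.25]
  [  -0.20     0.80]
det(I−A) = (0.75)(0.80) − (-0.25)(-0.20) = 0.5500
adj(I−A) = [[0.80, 0.25], [0.20, 0.75]]
(I − A)⁻¹ = adj(I−A) / det(I−A) ≈
  [   1.4545     0.4545]
  [   0.3636     1.3636]
Δx = (I − A)⁻¹ Δd with Δd having -120 in the Sporting Goods component and 0 elsewhere.
So Δx_S = L_SS · (-120), where L_SS = adj(I−A)_SS / det(I−A) = 0.80 / 0.5500.
Δx_S = 0.80 × (-120) / 0.5500 = -96.00 / 0.5500 ≈ -174.545.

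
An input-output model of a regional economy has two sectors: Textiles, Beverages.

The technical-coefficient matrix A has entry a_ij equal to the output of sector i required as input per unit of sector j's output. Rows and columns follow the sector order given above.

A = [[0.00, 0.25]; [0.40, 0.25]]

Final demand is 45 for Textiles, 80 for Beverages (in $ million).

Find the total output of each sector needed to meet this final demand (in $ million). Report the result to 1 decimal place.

x_1 = 82.7, x_2 = 150.8

I − A =
  [   1.00    -0.25]
  [  -0.40     0.75]
det(I−A) = (1.00)(0.75) − (-0.25)(-0.40) = 0.6500
adj(I−A) = [[0.75, 0.25], [0.40, 1.00]]
(I − A)⁻¹ = adj(I−A) / det(I−A) ≈
  [   1.1538     0.3846]
  [   0.6154     1.5385]
x = (I − A)⁻¹ d = adj(I−A)·d / det(I−A), with det(I−A) = 0.6500:
  x_1 = (0.75·45 + 0.25·80) / 0.6500 = 53.75 / 0.6500 ≈ 82.7
  x_2 = (0.40·45 + 1.00·80) / 0.6500 = 98.00 / 0.6500 ≈ 150.8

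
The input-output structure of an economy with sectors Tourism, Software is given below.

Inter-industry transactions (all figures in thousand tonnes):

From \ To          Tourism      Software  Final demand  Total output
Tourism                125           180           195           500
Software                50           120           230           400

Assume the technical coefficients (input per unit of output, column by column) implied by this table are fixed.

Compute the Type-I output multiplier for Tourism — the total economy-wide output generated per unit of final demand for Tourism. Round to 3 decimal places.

Technical coefficients a_ij = z_ij / X_j:
  a_TT = 125/500 = 0.25, a_ST = 50/500 = 0.10
  a_TS = 180/400 = 0.45, a_SS = 120/400 = 0.30
I − A =
  [   0.75    -0.45]
  [  -0.10     0.70]
det(I−A) = (0.75)(0.70) − (-0.45)(-0.10) = 0.4800
adj(I−A) = [[0.70, 0.45], [0.10, 0.75]]
(I − A)⁻¹ = adj(I−A) / det(I−A) ≈
  [   1.4583     0.9375]
  [   0.2083     1.5625]
The output multiplier for sector j is the column-j sum of the Leontief inverse (I − A)⁻¹ = adj(I−A) / det(I−A).
Column T of adj(I−A): (0.70, 0.10); det(I−A) = 0.4800.
m_T = (0.70 + 0.10) / 0.4800 = 0.80 / 0.4800 ≈ 1.667.

m_T = 1.667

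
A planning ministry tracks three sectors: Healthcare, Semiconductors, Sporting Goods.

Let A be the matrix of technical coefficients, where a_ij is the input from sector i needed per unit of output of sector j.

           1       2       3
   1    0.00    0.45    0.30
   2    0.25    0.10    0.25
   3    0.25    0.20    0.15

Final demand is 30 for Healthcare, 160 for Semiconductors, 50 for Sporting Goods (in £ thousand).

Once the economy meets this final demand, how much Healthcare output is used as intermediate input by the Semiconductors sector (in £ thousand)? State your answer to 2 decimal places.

I − A =
  [   1.00    -0.45    -0.30]
  [  -0.25     0.90    -0.25]
  [  -0.25    -0.20     0.85]
Cofactors of I−A, C_ij = (−1)^(i+j)·(minor ij) (rows/columns in the sector order above):
  C_11 = (0.90)(0.85) − (-0.25)(-0.20) = 0.7150
  C_12 = −[(-0.25)(0.85) − (-0.25)(-0.25)] = 0.2750
  C_13 = (-0.25)(-0.20) − (0.90)(-0.25) = 0.2750
  C_21 = −[(-0.45)(0.85) − (-0.30)(-0.20)] = 0.4425
  C_22 = (1.00)(0.85) − (-0.30)(-0.25) = 0.7750
  C_23 = −[(1.00)(-0.20) − (-0.45)(-0.25)] = 0.3125
  C_31 = (-0.45)(-0.25) − (-0.30)(0.90) = 0.3825
  C_32 = −[(1.00)(-0.25) − (-0.30)(-0.25)] = 0.3250
  C_33 = (1.00)(0.90) − (-0.45)(-0.25) = 0.7875
det(I−A) = Σ_j (I−A)_1j·C_1j = (1.00)(0.7150) + (-0.45)(0.2750) + (-0.30)(0.2750) = 0.50875
adj(I−A) = Cᵀ =
  [ 0.7150   0.4425   0.3825]
  [ 0.2750   0.7750   0.3250]
  [ 0.2750   0.3125   0.7875]
(I − A)⁻¹ = adj(I−A) / det(I−A) ≈
  [   1.4054     0.8698     0.7518]
  [   0.5405     1.5233     0.6388]
  [   0.5405     0.6143     1.5479]
First solve x = (I − A)⁻¹ d = adj(I−A)·d / det(I−A); in particular x_2 = (0.2750·30 + 0.7750·160 + 0.3250·50) / 0.50875 = 148.50 / 0.50875 ≈ 291.8919.
Intermediate flow from 1 to 2: z_12 = a_12 · x_2 = 0.45 × 148.50 / 0.50875 = 66.825 / 0.50875 ≈ 131.35.

z_12 = 131.35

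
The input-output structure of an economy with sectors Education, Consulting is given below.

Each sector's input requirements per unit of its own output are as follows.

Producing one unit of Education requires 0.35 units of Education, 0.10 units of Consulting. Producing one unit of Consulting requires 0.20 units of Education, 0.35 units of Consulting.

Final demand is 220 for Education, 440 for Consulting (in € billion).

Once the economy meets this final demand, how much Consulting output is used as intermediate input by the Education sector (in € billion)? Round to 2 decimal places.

z_21 = 57.39

I − A =
  [   0.65    -0.20]
  [  -0.10     0.65]
det(I−A) = (0.65)(0.65) − (-0.20)(-0.10) = 0.4025
adj(I−A) = [[0.65, 0.20], [0.10, 0.65]]
(I − A)⁻¹ = adj(I−A) / det(I−A) ≈
  [   1.6149     0.4969]
  [   0.2484     1.6149]
First solve x = (I − A)⁻¹ d = adj(I−A)·d / det(I−A); in particular x_1 = (0.65·220 + 0.20·440) / 0.4025 = 231.00 / 0.4025 ≈ 573.9130.
Intermediate flow from 2 to 1: z_21 = a_21 · x_1 = 0.10 × 231.00 / 0.4025 = 23.10 / 0.4025 ≈ 57.39.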